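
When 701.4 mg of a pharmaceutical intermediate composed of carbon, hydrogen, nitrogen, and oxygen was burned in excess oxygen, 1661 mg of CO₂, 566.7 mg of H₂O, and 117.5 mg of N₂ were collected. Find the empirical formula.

C9H15N2O

mol C = 1.661 g CO₂ ÷ 44.009 g/mol = 0.037742 mol
mol H = 2 × 0.5667 g H₂O ÷ 18.015 g/mol = 0.062914 mol
mol N = 2 × 0.1175 g N₂ ÷ 28.014 g/mol = 0.0083887 mol
mass O = 0.7014 − (0.45332 + 0.063418 + 0.11750) = 0.067160 g → mol O = 0.067160 ÷ 15.999 = 0.0041978 mol
Divide by the smallest (0.0041978 mol): C 8.991, H 14.988, N 1.998, O 1.000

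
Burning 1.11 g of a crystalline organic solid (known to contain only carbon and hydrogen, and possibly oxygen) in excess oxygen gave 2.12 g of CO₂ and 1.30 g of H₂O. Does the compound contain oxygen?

mol C = 2.12 g CO₂ ÷ 44.009 g/mol = 0.04817 mol
mol H = 2 × 1.30 g H₂O ÷ 18.015 g/mol = 0.1443 mol
C and H account for only 0.7241 g of the 1.11 g sample; the remaining 0.3859 g must be oxygen.

yes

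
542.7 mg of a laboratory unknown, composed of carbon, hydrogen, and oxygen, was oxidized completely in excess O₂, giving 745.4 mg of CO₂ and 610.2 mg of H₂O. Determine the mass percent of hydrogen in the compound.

12.58%

mol C = 0.7454 g CO₂ ÷ 44.009 g/mol = 0.016937 mol
mol H = 2 × 0.6102 g H₂O ÷ 18.015 g/mol = 0.067744 mol
mass O = 0.5427 − (0.20344 + 0.068285) = 0.27098 g → mol O = 0.27098 ÷ 15.999 = 0.016937 mol
mass % H = 0.068285 g ÷ 0.5427 g × 100%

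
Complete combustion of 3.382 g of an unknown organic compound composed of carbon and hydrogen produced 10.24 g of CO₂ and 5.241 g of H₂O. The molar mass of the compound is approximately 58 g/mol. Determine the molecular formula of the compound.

C4H10

mol C = 10.24 g CO₂ ÷ 44.009 g/mol = 0.23268 mol
mol H = 2 × 5.241 g H₂O ÷ 18.015 g/mol = 0.58185 mol
Divide by the smallest (0.23268 mol): C 1.000, H 2.501
Multiplying each by 2 gives whole numbers: C 2.00, H 5.00
Empirical formula: C2H5
Empirical-formula mass = 29.06 g/mol; 58 ÷ 29.06 ≈ 2, so the molecular formula is C4H10.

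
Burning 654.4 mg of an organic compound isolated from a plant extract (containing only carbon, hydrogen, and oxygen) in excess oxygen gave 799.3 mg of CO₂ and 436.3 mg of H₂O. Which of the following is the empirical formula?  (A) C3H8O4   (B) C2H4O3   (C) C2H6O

mol C = 0.7993 g CO₂ ÷ 44.009 g/mol = 0.018162 mol
mol H = 2 × 0.4363 g H₂O ÷ 18.015 g/mol = 0.048437 mol
mass O = 0.6544 − (0.21815 + 0.048825) = 0.38743 g → mol O = 0.38743 ÷ 15.999 = 0.024216 mol
Divide by the smallest (0.018162 mol): C 1.000, H 2.667, O 1.333
Multiplying each by 3 gives whole numbers: C 3.00, H 8.00, O 4.00

(A) C3H8O4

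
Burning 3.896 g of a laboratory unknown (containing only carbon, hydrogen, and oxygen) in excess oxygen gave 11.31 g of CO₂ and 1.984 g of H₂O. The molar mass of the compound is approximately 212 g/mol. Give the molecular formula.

C14H12O2

mol C = 11.31 g CO₂ ÷ 44.009 g/mol = 0.25699 mol
mol H = 2 × 1.984 g H₂O ÷ 18.015 g/mol = 0.22026 mol
mass O = 3.896 − (3.0867 + 0.22202) = 0.58724 g → mol O = 0.58724 ÷ 15.999 = 0.036705 mol
Divide by the smallest (0.036705 mol): C 7.002, H 6.001, O 1.000
Empirical formula: C7H6O
Empirical-formula mass = 106.12 g/mol; 212 ÷ 106.12 ≈ 2, so the molecular formula is C14H12O2.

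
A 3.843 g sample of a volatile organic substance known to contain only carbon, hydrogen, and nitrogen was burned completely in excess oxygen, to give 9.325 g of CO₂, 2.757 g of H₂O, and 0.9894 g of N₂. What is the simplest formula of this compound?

C9H13N3

mol C = 9.325 g CO₂ ÷ 44.009 g/mol = 0.21189 mol
mol H = 2 × 2.757 g H₂O ÷ 18.015 g/mol = 0.30608 mol
mol N = 2 × 0.9894 g N₂ ÷ 28.014 g/mol = 0.070636 mol
Divide by the smallest (0.070636 mol): C 3.000, H 4.333, N 1.000
Multiplying each by 3 gives whole numbers: C 9.00, H 13.00, N 3.00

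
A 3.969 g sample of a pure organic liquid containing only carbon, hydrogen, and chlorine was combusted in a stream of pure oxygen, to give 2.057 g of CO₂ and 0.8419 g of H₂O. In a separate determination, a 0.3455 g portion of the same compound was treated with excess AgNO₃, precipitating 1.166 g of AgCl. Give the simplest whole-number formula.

mol C = 2.057 g CO₂ ÷ 44.009 g/mol = 0.046740 mol
mol H = 2 × 0.8419 g H₂O ÷ 18.015 g/mol = 0.093467 mol
From the AgCl data: mol Cl per gram of compound = (1.166 ÷ 143.318) ÷ 0.3455 = 0.023548 mol/g, so in the 3.969 g combustion sample mol Cl = 0.093461 mol
Divide by the smallest (0.046740 mol): C 1.000, H 2.000, Cl 2.000

CH2Cl2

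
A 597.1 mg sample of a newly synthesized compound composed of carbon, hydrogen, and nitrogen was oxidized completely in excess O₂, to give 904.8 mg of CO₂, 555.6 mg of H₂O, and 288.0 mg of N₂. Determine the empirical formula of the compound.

CH3N

mol C = 0.9048 g CO₂ ÷ 44.009 g/mol = 0.020559 mol
mol H = 2 × 0.5556 g H₂O ÷ 18.015 g/mol = 0.061682 mol
mol N = 2 × 0.2880 g N₂ ÷ 28.014 g/mol = 0.020561 mol
Divide by the smallest (0.020559 mol): C 1.000, H 3.000, N 1.000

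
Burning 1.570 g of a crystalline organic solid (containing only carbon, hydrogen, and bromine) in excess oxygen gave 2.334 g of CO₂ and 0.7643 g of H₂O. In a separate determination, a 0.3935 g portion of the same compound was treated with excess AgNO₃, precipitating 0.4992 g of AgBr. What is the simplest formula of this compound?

C5H8Br

mol C = 2.334 g CO₂ ÷ 44.009 g/mol = 0.053035 mol
mol H = 2 × 0.7643 g H₂O ÷ 18.015 g/mol = 0.084852 mol
From the AgBr data: mol Br per gram of compound = (0.4992 ÷ 187.772) ÷ 0.3935 = 0.0067561 mol/g, so in the 1.570 g combustion sample mol Br = 0.010607 mol
Divide by the smallest (0.010607 mol): C 5.000, H 7.999, Br 1.000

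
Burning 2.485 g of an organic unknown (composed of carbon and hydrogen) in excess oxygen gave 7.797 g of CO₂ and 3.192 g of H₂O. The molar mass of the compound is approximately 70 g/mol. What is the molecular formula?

mol C = 7.797 g CO₂ ÷ 44.009 g/mol = 0.17717 mol
mol H = 2 × 3.192 g H₂O ÷ 18.015 g/mol = 0.35437 mol
Divide by the smallest (0.17717 mol): C 1.000, H 2.000
Empirical formula: CH2
Empirical-formula mass = 14.03 g/mol; 70 ÷ 14.03 ≈ 5, so the molecular formula is C5H10.

C5H10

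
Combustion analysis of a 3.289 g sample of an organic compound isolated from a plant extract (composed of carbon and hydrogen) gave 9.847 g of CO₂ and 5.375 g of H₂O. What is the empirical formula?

mol C = 9.847 g CO₂ ÷ 44.009 g/mol = 0.22375 mol
mol H = 2 × 5.375 g H₂O ÷ 18.015 g/mol = 0.59672 mol
Divide by the smallest (0.22375 mol): C 1.000, H 2.667
Multiplying each by 3 gives whole numbers: C 3.00, H 8.00

C3H8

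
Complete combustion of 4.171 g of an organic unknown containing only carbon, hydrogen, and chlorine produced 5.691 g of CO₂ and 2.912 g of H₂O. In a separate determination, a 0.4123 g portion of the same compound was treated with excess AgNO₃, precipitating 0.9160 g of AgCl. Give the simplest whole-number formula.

C2H5Cl

mol C = 5.691 g CO₂ ÷ 44.009 g/mol = 0.12931 mol
mol H = 2 × 2.912 g H₂O ÷ 18.015 g/mol = 0.32329 mol
From the AgCl data: mol Cl per gram of compound = (0.9160 ÷ 143.318) ÷ 0.4123 = 0.015502 mol/g, so in the 4.171 g combustion sample mol Cl = 0.064658 mol
Divide by the smallest (0.064658 mol): C 2.000, H 5.000, Cl 1.000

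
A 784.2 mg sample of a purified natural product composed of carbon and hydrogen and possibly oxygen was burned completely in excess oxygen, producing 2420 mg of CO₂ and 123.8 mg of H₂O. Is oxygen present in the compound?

mol C = 2.420 g CO₂ ÷ 44.009 g/mol = 0.054989 mol
mol H = 2 × 0.1238 g H₂O ÷ 18.015 g/mol = 0.013744 mol
C and H account for only 0.67432 g of the 0.7842 g sample; the remaining 0.10988 g must be oxygen.

yes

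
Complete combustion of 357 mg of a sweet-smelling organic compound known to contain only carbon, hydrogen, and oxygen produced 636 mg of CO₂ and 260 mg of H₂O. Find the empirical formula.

C3H6O2

mol C = 0.636 g CO₂ ÷ 44.009 g/mol = 0.01445 mol
mol H = 2 × 0.260 g H₂O ÷ 18.015 g/mol = 0.02886 mol
mass O = 0.357 − (0.1736 + 0.02910) = 0.1543 g → mol O = 0.1543 ÷ 15.999 = 0.009646 mol
Divide by the smallest (0.009646 mol): C 1.498, H 2.992, O 1.000
Multiplying each by 2 gives whole numbers: C 3.00, H 5.98, O 2.00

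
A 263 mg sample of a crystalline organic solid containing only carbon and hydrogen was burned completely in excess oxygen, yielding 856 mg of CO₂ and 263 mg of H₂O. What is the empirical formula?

C2H3

mol C = 0.856 g CO₂ ÷ 44.009 g/mol = 0.01945 mol
mol H = 2 × 0.263 g H₂O ÷ 18.015 g/mol = 0.02920 mol
Divide by the smallest (0.01945 mol): C 1.000, H 1.501
Multiplying each by 2 gives whole numbers: C 2.00, H 3.00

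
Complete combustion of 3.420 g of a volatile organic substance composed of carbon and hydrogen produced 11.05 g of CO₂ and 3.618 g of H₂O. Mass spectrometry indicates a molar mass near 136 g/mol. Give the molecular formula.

mol C = 11.05 g CO₂ ÷ 44.009 g/mol = 0.25109 mol
mol H = 2 × 3.618 g H₂O ÷ 18.015 g/mol = 0.40167 mol
Divide by the smallest (0.25109 mol): C 1.000, H 1.600
Multiplying each by 5 gives whole numbers: C 5.00, H 8.00
Empirical formula: C5H8
Empirical-formula mass = 68.12 g/mol; 136 ÷ 68.12 ≈ 2, so the molecular formula is C10H16.

C10H16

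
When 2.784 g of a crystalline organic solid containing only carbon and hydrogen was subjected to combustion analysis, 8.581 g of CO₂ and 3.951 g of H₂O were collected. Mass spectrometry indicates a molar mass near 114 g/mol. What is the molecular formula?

mol C = 8.581 g CO₂ ÷ 44.009 g/mol = 0.19498 mol
mol H = 2 × 3.951 g H₂O ÷ 18.015 g/mol = 0.43863 mol
Divide by the smallest (0.19498 mol): C 1.000, H 2.250
Multiplying each by 4 gives whole numbers: C 4.00, H 9.00
Empirical formula: C4H9
Empirical-formula mass = 57.12 g/mol; 114 ÷ 57.12 ≈ 2, so the molecular formula is C8H18.

C8H18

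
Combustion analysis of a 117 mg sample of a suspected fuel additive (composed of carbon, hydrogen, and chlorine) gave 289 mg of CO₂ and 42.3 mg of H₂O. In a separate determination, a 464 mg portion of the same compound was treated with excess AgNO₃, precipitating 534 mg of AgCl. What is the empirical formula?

C7H5Cl

mol C = 0.289 g CO₂ ÷ 44.009 g/mol = 0.006567 mol
mol H = 2 × 0.0423 g H₂O ÷ 18.015 g/mol = 0.004696 mol
From the AgCl data: mol Cl per gram of compound = (0.534 ÷ 143.318) ÷ 0.464 = 0.008030 mol/g, so in the 0.117 g combustion sample mol Cl = 0.0009395 mol
Divide by the smallest (0.0009395 mol): C 6.990, H 4.998, Cl 1.000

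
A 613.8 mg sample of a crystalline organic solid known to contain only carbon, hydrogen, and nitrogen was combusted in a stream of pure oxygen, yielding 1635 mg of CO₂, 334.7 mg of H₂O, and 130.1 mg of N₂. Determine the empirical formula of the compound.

C4H4N

mol C = 1.635 g CO₂ ÷ 44.009 g/mol = 0.037151 mol
mol H = 2 × 0.3347 g H₂O ÷ 18.015 g/mol = 0.037158 mol
mol N = 2 × 0.1301 g N₂ ÷ 28.014 g/mol = 0.0092882 mol
Divide by the smallest (0.0092882 mol): C 4.000, H 4.001, N 1.000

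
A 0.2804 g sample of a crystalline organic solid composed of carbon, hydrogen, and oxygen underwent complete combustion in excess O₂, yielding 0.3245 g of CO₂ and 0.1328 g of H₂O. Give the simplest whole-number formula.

C2H4O3

mol C = 0.3245 g CO₂ ÷ 44.009 g/mol = 0.0073735 mol
mol H = 2 × 0.1328 g H₂O ÷ 18.015 g/mol = 0.014743 mol
mass O = 0.2804 − (0.088563 + 0.014861) = 0.17698 g → mol O = 0.17698 ÷ 15.999 = 0.011062 mol
Divide by the smallest (0.0073735 mol): C 1.000, H 1.999, O 1.500
Multiplying each by 2 gives whole numbers: C 2.00, H 4.00, O 3.00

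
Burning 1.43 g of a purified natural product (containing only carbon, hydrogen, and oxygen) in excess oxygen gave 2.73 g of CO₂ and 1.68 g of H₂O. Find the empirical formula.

C2H6O

mol C = 2.73 g CO₂ ÷ 44.009 g/mol = 0.06203 mol
mol H = 2 × 1.68 g H₂O ÷ 18.015 g/mol = 0.1865 mol
mass O = 1.43 − (0.7451 + 0.1880) = 0.4969 g → mol O = 0.4969 ÷ 15.999 = 0.03106 mol
Divide by the smallest (0.03106 mol): C 1.997, H 6.005, O 1.000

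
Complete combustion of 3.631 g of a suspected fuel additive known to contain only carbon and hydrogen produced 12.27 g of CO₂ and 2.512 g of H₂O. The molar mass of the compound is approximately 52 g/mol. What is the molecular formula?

C4H4

mol C = 12.27 g CO₂ ÷ 44.009 g/mol = 0.27881 mol
mol H = 2 × 2.512 g H₂O ÷ 18.015 g/mol = 0.27888 mol
Divide by the smallest (0.27881 mol): C 1.000, H 1.000
Empirical formula: CH
Empirical-formula mass = 13.02 g/mol; 52 ÷ 13.02 ≈ 4, so the molecular formula is C4H4.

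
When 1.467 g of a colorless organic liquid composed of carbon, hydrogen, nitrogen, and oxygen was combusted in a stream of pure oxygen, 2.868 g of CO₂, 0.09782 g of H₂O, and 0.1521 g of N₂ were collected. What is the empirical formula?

mol C = 2.868 g CO₂ ÷ 44.009 g/mol = 0.065168 mol
mol H = 2 × 0.09782 g H₂O ÷ 18.015 g/mol = 0.010860 mol
mol N = 2 × 0.1521 g N₂ ÷ 28.014 g/mol = 0.010859 mol
mass O = 1.467 − (0.78274 + 0.010947 + 0.15210) = 0.52121 g → mol O = 0.52121 ÷ 15.999 = 0.032578 mol
Divide by the smallest (0.010859 mol): C 6.001, H 1.000, N 1.000, O 3.000

C6HNO3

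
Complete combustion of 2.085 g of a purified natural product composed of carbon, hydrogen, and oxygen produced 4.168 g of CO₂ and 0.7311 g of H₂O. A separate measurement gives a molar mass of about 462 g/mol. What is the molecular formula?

mol C = 4.168 g CO₂ ÷ 44.009 g/mol = 0.094708 mol
mol H = 2 × 0.7311 g H₂O ÷ 18.015 g/mol = 0.081166 mol
mass O = 2.085 − (1.1375 + 0.081815) = 0.86565 g → mol O = 0.86565 ÷ 15.999 = 0.054106 mol
Divide by the smallest (0.054106 mol): C 1.750, H 1.500, O 1.000
Multiplying each by 4 gives whole numbers: C 7.00, H 6.00, O 4.00
Empirical formula: C7H6O4
Empirical-formula mass = 154.12 g/mol; 462 ÷ 154.12 ≈ 3, so the molecular formula is C21H18O12.

C21H18O12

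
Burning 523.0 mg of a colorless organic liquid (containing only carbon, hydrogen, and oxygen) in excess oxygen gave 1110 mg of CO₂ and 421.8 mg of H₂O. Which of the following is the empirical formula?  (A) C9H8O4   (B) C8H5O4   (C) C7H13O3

mol C = 1.110 g CO₂ ÷ 44.009 g/mol = 0.025222 mol
mol H = 2 × 0.4218 g H₂O ÷ 18.015 g/mol = 0.046828 mol
mass O = 0.5230 − (0.30294 + 0.047202) = 0.17285 g → mol O = 0.17285 ÷ 15.999 = 0.010804 mol
Divide by the smallest (0.010804 mol): C 2.334, H 4.334, O 1.000
Multiplying each by 3 gives whole numbers: C 7.00, H 13.00, O 3.00

(C) C7H13O3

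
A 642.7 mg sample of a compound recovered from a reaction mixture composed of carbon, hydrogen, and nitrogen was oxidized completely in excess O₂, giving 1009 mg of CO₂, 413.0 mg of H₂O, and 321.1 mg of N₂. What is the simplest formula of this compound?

CH2N

mol C = 1.009 g CO₂ ÷ 44.009 g/mol = 0.022927 mol
mol H = 2 × 0.4130 g H₂O ÷ 18.015 g/mol = 0.045851 mol
mol N = 2 × 0.3211 g N₂ ÷ 28.014 g/mol = 0.022924 mol
Divide by the smallest (0.022924 mol): C 1.000, H 2.000, N 1.000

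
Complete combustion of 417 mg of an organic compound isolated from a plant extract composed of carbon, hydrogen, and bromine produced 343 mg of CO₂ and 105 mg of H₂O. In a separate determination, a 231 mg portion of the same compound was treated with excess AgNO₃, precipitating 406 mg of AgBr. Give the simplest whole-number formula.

C2H3Br

mol C = 0.343 g CO₂ ÷ 44.009 g/mol = 0.007794 mol
mol H = 2 × 0.105 g H₂O ÷ 18.015 g/mol = 0.01166 mol
From the AgBr data: mol Br per gram of compound = (0.406 ÷ 187.772) ÷ 0.231 = 0.009360 mol/g, so in the 0.417 g combustion sample mol Br = 0.003903 mol
Divide by the smallest (0.003903 mol): C 1.997, H 2.987, Br 1.000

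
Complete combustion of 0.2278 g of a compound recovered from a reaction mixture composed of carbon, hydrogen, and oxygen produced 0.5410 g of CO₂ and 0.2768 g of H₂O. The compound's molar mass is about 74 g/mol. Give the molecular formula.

mol C = 0.5410 g CO₂ ÷ 44.009 g/mol = 0.012293 mol
mol H = 2 × 0.2768 g H₂O ÷ 18.015 g/mol = 0.030730 mol
mass O = 0.2278 − (0.14765 + 0.030976) = 0.049174 g → mol O = 0.049174 ÷ 15.999 = 0.0030735 mol
Divide by the smallest (0.0030735 mol): C 4.000, H 9.998, O 1.000
Empirical formula: C4H10O
Empirical-formula mass = 74.12 g/mol; 74 ÷ 74.12 ≈ 1, so the molecular formula is C4H10O.

C4H10O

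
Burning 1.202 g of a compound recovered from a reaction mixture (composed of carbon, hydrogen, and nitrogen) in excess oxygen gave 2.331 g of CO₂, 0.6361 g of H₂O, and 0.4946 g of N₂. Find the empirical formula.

mol C = 2.331 g CO₂ ÷ 44.009 g/mol = 0.052966 mol
mol H = 2 × 0.6361 g H₂O ÷ 18.015 g/mol = 0.070619 mol
mol N = 2 × 0.4946 g N₂ ÷ 28.014 g/mol = 0.035311 mol
Divide by the smallest (0.035311 mol): C 1.500, H 2.000, N 1.000
Multiplying each by 2 gives whole numbers: C 3.00, H 4.00, N 2.00

C3H4N2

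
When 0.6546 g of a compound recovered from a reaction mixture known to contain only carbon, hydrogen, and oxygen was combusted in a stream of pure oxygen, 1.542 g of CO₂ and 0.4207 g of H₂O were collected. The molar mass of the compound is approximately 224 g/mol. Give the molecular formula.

C12H16O4

mol C = 1.542 g CO₂ ÷ 44.009 g/mol = 0.035038 mol
mol H = 2 × 0.4207 g H₂O ÷ 18.015 g/mol = 0.046706 mol
mass O = 0.6546 − (0.42084 + 0.047079) = 0.18668 g → mol O = 0.18668 ÷ 15.999 = 0.011668 mol
Divide by the smallest (0.011668 mol): C 3.003, H 4.003, O 1.000
Empirical formula: C3H4O
Empirical-formula mass = 56.06 g/mol; 224 ÷ 56.06 ≈ 4, so the molecular formula is C12H16O4.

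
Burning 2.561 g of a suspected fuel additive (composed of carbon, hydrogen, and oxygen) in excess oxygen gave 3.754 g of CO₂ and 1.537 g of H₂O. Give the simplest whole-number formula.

CH2O

mol C = 3.754 g CO₂ ÷ 44.009 g/mol = 0.085301 mol
mol H = 2 × 1.537 g H₂O ÷ 18.015 g/mol = 0.17064 mol
mass O = 2.561 − (1.0245 + 0.17200) = 1.3645 g → mol O = 1.3645 ÷ 15.999 = 0.085284 mol
Divide by the smallest (0.085284 mol): C 1.000, H 2.001, O 1.000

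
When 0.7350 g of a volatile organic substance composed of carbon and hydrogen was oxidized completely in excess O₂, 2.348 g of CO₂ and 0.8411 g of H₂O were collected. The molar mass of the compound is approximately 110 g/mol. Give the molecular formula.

mol C = 2.348 g CO₂ ÷ 44.009 g/mol = 0.053353 mol
mol H = 2 × 0.8411 g H₂O ÷ 18.015 g/mol = 0.093378 mol
Divide by the smallest (0.053353 mol): C 1.000, H 1.750
Multiplying each by 4 gives whole numbers: C 4.00, H 7.00
Empirical formula: C4H7
Empirical-formula mass = 55.10 g/mol; 110 ÷ 55.10 ≈ 2, so the molecular formula is C8H14.

C8H14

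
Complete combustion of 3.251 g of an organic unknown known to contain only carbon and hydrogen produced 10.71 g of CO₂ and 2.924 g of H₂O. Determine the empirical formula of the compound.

C3H4

mol C = 10.71 g CO₂ ÷ 44.009 g/mol = 0.24336 mol
mol H = 2 × 2.924 g H₂O ÷ 18.015 g/mol = 0.32462 mol
Divide by the smallest (0.24336 mol): C 1.000, H 1.334
Multiplying each by 3 gives whole numbers: C 3.00, H 4.00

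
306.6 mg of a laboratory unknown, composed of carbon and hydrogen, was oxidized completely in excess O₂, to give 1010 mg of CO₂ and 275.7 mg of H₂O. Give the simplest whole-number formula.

C3H4

mol C = 1.010 g CO₂ ÷ 44.009 g/mol = 0.022950 mol
mol H = 2 × 0.2757 g H₂O ÷ 18.015 g/mol = 0.030608 mol
Divide by the smallest (0.022950 mol): C 1.000, H 1.334
Multiplying each by 3 gives whole numbers: C 3.00, H 4.00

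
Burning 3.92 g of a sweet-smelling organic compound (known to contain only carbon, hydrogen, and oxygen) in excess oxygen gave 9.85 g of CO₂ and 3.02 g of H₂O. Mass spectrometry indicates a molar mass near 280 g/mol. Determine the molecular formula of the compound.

mol C = 9.85 g CO₂ ÷ 44.009 g/mol = 0.2238 mol
mol H = 2 × 3.02 g H₂O ÷ 18.015 g/mol = 0.3353 mol
mass O = 3.92 − (2.688 + 0.3380) = 0.8938 g → mol O = 0.8938 ÷ 15.999 = 0.05586 mol
Divide by the smallest (0.05586 mol): C 4.006, H 6.002, O 1.000
Empirical formula: C4H6O
Empirical-formula mass = 70.09 g/mol; 280 ÷ 70.09 ≈ 4, so the molecular formula is C16H24O4.

C16H24O4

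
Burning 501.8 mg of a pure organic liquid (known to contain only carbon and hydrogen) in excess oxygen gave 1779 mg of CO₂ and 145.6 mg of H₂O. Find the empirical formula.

mol C = 1.779 g CO₂ ÷ 44.009 g/mol = 0.040424 mol
mol H = 2 × 0.1456 g H₂O ÷ 18.015 g/mol = 0.016164 mol
Divide by the smallest (0.016164 mol): C 2.501, H 1.000
Multiplying each by 2 gives whole numbers: C 5.00, H 2.00

C5H2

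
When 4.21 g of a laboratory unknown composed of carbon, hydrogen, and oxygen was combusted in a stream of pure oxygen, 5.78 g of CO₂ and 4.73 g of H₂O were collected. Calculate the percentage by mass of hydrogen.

12.6%

mol C = 5.78 g CO₂ ÷ 44.009 g/mol = 0.1313 mol
mol H = 2 × 4.73 g H₂O ÷ 18.015 g/mol = 0.5251 mol
mass O = 4.21 − (1.577 + 0.5293) = 2.103 g → mol O = 2.103 ÷ 15.999 = 0.1315 mol
mass % H = 0.5293 g ÷ 4.21 g × 100%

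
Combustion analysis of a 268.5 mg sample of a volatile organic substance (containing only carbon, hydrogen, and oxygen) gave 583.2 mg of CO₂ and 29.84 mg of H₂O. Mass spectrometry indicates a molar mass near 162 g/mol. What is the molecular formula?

C8H2O4

mol C = 0.5832 g CO₂ ÷ 44.009 g/mol = 0.013252 mol
mol H = 2 × 0.02984 g H₂O ÷ 18.015 g/mol = 0.0033128 mol
mass O = 0.2685 − (0.15917 + 0.0033393) = 0.10599 g → mol O = 0.10599 ÷ 15.999 = 0.0066250 mol
Divide by the smallest (0.0033128 mol): C 4.000, H 1.000, O 2.000
Empirical formula: C4HO2
Empirical-formula mass = 81.05 g/mol; 162 ÷ 81.05 ≈ 2, so the molecular formula is C8H2O4.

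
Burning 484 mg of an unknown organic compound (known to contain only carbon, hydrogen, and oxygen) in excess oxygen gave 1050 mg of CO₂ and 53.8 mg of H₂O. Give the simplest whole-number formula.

C4HO2

mol C = 1.05 g CO₂ ÷ 44.009 g/mol = 0.02386 mol
mol H = 2 × 0.0538 g H₂O ÷ 18.015 g/mol = 0.005973 mol
mass O = 0.484 − (0.2866 + 0.006021) = 0.1914 g → mol O = 0.1914 ÷ 15.999 = 0.01196 mol
Divide by the smallest (0.005973 mol): C 3.995, H 1.000, O 2.003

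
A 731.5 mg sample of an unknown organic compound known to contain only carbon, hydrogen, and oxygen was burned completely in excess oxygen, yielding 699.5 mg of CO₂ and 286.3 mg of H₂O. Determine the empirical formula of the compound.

mol C = 0.6995 g CO₂ ÷ 44.009 g/mol = 0.015894 mol
mol H = 2 × 0.2863 g H₂O ÷ 18.015 g/mol = 0.031785 mol
mass O = 0.7315 − (0.19091 + 0.032039) = 0.50855 g → mol O = 0.50855 ÷ 15.999 = 0.031787 mol
Divide by the smallest (0.015894 mol): C 1.000, H 2.000, O 2.000

CH2O2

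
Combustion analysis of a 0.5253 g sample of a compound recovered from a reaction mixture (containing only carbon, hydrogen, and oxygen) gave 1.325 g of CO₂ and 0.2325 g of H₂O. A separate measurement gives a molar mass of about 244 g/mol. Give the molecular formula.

mol C = 1.325 g CO₂ ÷ 44.009 g/mol = 0.030107 mol
mol H = 2 × 0.2325 g H₂O ÷ 18.015 g/mol = 0.025812 mol
mass O = 0.5253 − (0.36162 + 0.026018) = 0.13766 g → mol O = 0.13766 ÷ 15.999 = 0.0086043 mol
Divide by the smallest (0.0086043 mol): C 3.499, H 3.000, O 1.000
Multiplying each by 2 gives whole numbers: C 7.00, H 6.00, O 2.00
Empirical formula: C7H6O2
Empirical-formula mass = 122.12 g/mol; 244 ÷ 122.12 ≈ 2, so the molecular formula is C14H12O4.

C14H12O4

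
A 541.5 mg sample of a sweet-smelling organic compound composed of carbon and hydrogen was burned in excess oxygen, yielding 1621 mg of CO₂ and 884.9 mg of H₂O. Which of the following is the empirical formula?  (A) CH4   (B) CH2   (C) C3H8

(C) C3H8

mol C = 1.621 g CO₂ ÷ 44.009 g/mol = 0.036833 mol
mol H = 2 × 0.8849 g H₂O ÷ 18.015 g/mol = 0.098240 mol
Divide by the smallest (0.036833 mol): C 1.000, H 2.667
Multiplying each by 3 gives whole numbers: C 3.00, H 8.00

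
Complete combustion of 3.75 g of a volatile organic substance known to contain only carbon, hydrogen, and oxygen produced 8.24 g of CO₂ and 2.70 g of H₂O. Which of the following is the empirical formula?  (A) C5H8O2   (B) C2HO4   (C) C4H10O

(A) C5H8O2

mol C = 8.24 g CO₂ ÷ 44.009 g/mol = 0.1872 mol
mol H = 2 × 2.70 g H₂O ÷ 18.015 g/mol = 0.2998 mol
mass O = 3.75 − (2.249 + 0.3021) = 1.199 g → mol O = 1.199 ÷ 15.999 = 0.07494 mol
Divide by the smallest (0.07494 mol): C 2.498, H 4.000, O 1.000
Multiplying each by 2 gives whole numbers: C 5.00, H 8.00, O 2.00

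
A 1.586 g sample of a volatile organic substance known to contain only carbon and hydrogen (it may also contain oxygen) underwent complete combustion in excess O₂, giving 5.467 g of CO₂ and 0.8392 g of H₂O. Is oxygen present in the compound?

mol C = 5.467 g CO₂ ÷ 44.009 g/mol = 0.12422 mol
mol H = 2 × 0.8392 g H₂O ÷ 18.015 g/mol = 0.093167 mol
C and H together account for 1.5860 g — essentially the entire 1.586 g sample — so the compound contains no oxygen.

no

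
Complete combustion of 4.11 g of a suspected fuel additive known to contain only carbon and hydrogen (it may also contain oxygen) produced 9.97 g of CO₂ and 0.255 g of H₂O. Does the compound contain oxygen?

yes

mol C = 9.97 g CO₂ ÷ 44.009 g/mol = 0.2265 mol
mol H = 2 × 0.255 g H₂O ÷ 18.015 g/mol = 0.02831 mol
C and H account for only 2.750 g of the 4.11 g sample; the remaining 1.360 g must be oxygen.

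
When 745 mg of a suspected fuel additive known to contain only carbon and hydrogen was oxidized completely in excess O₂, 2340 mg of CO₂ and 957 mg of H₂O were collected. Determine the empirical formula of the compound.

mol C = 2.34 g CO₂ ÷ 44.009 g/mol = 0.05317 mol
mol H = 2 × 0.957 g H₂O ÷ 18.015 g/mol = 0.1062 mol
Divide by the smallest (0.05317 mol): C 1.000, H 1.998

CH2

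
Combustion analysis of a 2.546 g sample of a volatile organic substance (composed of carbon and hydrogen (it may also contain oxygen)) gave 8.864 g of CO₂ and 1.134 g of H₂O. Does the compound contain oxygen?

mol C = 8.864 g CO₂ ÷ 44.009 g/mol = 0.20141 mol
mol H = 2 × 1.134 g H₂O ÷ 18.015 g/mol = 0.12590 mol
C and H together account for 2.5461 g — essentially the entire 2.546 g sample — so the compound contains no oxygen.

no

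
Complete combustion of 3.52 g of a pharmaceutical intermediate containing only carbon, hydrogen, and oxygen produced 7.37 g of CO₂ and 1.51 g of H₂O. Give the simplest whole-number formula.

mol C = 7.37 g CO₂ ÷ 44.009 g/mol = 0.1675 mol
mol H = 2 × 1.51 g H₂O ÷ 18.015 g/mol = 0.1676 mol
mass O = 3.52 − (2.011 + 0.1690) = 1.340 g → mol O = 1.340 ÷ 15.999 = 0.08373 mol
Divide by the smallest (0.08373 mol): C 2.000, H 2.002, O 1.000

C2H2O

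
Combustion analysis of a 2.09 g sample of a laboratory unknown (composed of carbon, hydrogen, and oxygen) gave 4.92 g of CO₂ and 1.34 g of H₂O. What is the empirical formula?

C3H4O

mol C = 4.92 g CO₂ ÷ 44.009 g/mol = 0.1118 mol
mol H = 2 × 1.34 g H₂O ÷ 18.015 g/mol = 0.1488 mol
mass O = 2.09 − (1.343 + 0.1500) = 0.5973 g → mol O = 0.5973 ÷ 15.999 = 0.03733 mol
Divide by the smallest (0.03733 mol): C 2.995, H 3.985, O 1.000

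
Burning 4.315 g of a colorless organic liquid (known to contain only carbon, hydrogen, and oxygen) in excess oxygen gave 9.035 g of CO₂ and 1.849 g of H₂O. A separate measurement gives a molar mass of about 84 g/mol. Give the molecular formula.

mol C = 9.035 g CO₂ ÷ 44.009 g/mol = 0.20530 mol
mol H = 2 × 1.849 g H₂O ÷ 18.015 g/mol = 0.20527 mol
mass O = 4.315 − (2.4658 + 0.20692) = 1.6422 g → mol O = 1.6422 ÷ 15.999 = 0.10265 mol
Divide by the smallest (0.10265 mol): C 2.000, H 2.000, O 1.000
Empirical formula: C2H2O
Empirical-formula mass = 42.04 g/mol; 84 ÷ 42.04 ≈ 2, so the molecular formula is C4H4O2.

C4H4O2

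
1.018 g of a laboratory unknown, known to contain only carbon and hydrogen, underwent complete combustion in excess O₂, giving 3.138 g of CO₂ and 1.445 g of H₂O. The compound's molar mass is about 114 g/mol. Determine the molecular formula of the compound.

C8H18

mol C = 3.138 g CO₂ ÷ 44.009 g/mol = 0.071304 mol
mol H = 2 × 1.445 g H₂O ÷ 18.015 g/mol = 0.16042 mol
Divide by the smallest (0.071304 mol): C 1.000, H 2.250
Multiplying each by 4 gives whole numbers: C 4.00, H 9.00
Empirical formula: C4H9
Empirical-formula mass = 57.12 g/mol; 114 ÷ 57.12 ≈ 2, so the molecular formula is C8H18.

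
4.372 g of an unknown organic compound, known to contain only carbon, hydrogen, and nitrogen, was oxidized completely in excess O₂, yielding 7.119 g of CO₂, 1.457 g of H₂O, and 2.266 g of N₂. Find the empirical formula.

CHN

mol C = 7.119 g CO₂ ÷ 44.009 g/mol = 0.16176 mol
mol H = 2 × 1.457 g H₂O ÷ 18.015 g/mol = 0.16175 mol
mol N = 2 × 2.266 g N₂ ÷ 28.014 g/mol = 0.16178 mol
Divide by the smallest (0.16175 mol): C 1.000, H 1.000, N 1.000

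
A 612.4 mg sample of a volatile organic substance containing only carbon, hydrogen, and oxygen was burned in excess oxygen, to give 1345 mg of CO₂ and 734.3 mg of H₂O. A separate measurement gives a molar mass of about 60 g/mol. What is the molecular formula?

C3H8O

mol C = 1.345 g CO₂ ÷ 44.009 g/mol = 0.030562 mol
mol H = 2 × 0.7343 g H₂O ÷ 18.015 g/mol = 0.081521 mol
mass O = 0.6124 − (0.36708 + 0.082173) = 0.16315 g → mol O = 0.16315 ÷ 15.999 = 0.010197 mol
Divide by the smallest (0.010197 mol): C 2.997, H 7.994, O 1.000
Empirical formula: C3H8O
Empirical-formula mass = 60.10 g/mol; 60 ÷ 60.10 ≈ 1, so the molecular formula is C3H8O.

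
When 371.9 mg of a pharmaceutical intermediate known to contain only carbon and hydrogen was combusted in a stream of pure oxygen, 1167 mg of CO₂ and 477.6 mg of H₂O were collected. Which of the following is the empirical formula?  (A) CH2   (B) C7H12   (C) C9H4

mol C = 1.167 g CO₂ ÷ 44.009 g/mol = 0.026517 mol
mol H = 2 × 0.4776 g H₂O ÷ 18.015 g/mol = 0.053022 mol
Divide by the smallest (0.026517 mol): C 1.000, H 2.000

(A) CH2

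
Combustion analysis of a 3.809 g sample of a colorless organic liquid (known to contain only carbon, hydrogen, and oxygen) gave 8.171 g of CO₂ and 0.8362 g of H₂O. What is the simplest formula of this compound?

C2HO

mol C = 8.171 g CO₂ ÷ 44.009 g/mol = 0.18567 mol
mol H = 2 × 0.8362 g H₂O ÷ 18.015 g/mol = 0.092834 mol
mass O = 3.809 − (2.2300 + 0.093576) = 1.4854 g → mol O = 1.4854 ÷ 15.999 = 0.092842 mol
Divide by the smallest (0.092834 mol): C 2.000, H 1.000, O 1.000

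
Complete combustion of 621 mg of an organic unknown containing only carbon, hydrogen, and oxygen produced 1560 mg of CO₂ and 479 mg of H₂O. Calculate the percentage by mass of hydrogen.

8.6%

mol C = 1.56 g CO₂ ÷ 44.009 g/mol = 0.03545 mol
mol H = 2 × 0.479 g H₂O ÷ 18.015 g/mol = 0.05318 mol
mass O = 0.621 − (0.4258 + 0.05360) = 0.1416 g → mol O = 0.1416 ÷ 15.999 = 0.008853 mol
mass % H = 0.05360 g ÷ 0.621 g × 100%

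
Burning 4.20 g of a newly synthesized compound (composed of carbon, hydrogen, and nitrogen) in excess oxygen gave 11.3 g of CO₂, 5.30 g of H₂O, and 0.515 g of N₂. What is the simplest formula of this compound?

C7H16N

mol C = 11.3 g CO₂ ÷ 44.009 g/mol = 0.2568 mol
mol H = 2 × 5.30 g H₂O ÷ 18.015 g/mol = 0.5884 mol
mol N = 2 × 0.515 g N₂ ÷ 28.014 g/mol = 0.03677 mol
Divide by the smallest (0.03677 mol): C 6.984, H 16.003, N 1.000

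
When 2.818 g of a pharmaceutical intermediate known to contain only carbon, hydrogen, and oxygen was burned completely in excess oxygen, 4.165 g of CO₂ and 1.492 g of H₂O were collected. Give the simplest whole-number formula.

C4H7O4

mol C = 4.165 g CO₂ ÷ 44.009 g/mol = 0.094640 mol
mol H = 2 × 1.492 g H₂O ÷ 18.015 g/mol = 0.16564 mol
mass O = 2.818 − (1.1367 + 0.16696) = 1.5143 g → mol O = 1.5143 ÷ 15.999 = 0.094651 mol
Divide by the smallest (0.094640 mol): C 1.000, H 1.750, O 1.000
Multiplying each by 4 gives whole numbers: C 4.00, H 7.00, O 4.00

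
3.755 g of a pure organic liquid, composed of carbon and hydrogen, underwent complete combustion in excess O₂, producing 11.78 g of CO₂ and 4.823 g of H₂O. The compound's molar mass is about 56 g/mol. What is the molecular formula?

C4H8

mol C = 11.78 g CO₂ ÷ 44.009 g/mol = 0.26767 mol
mol H = 2 × 4.823 g H₂O ÷ 18.015 g/mol = 0.53544 mol
Divide by the smallest (0.26767 mol): C 1.000, H 2.000
Empirical formula: CH2
Empirical-formula mass = 14.03 g/mol; 56 ÷ 14.03 ≈ 4, so the molecular formula is C4H8.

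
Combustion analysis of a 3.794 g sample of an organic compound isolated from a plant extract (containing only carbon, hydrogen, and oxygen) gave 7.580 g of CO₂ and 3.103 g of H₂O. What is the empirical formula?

C2H4O

mol C = 7.580 g CO₂ ÷ 44.009 g/mol = 0.17224 mol
mol H = 2 × 3.103 g H₂O ÷ 18.015 g/mol = 0.34449 mol
mass O = 3.794 − (2.0687 + 0.34725) = 1.3780 g → mol O = 1.3780 ÷ 15.999 = 0.086131 mol
Divide by the smallest (0.086131 mol): C 2.000, H 4.000, O 1.000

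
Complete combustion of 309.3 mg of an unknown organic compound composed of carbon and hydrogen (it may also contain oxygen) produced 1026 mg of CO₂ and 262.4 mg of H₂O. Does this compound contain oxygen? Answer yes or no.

no

mol C = 1.026 g CO₂ ÷ 44.009 g/mol = 0.023313 mol
mol H = 2 × 0.2624 g H₂O ÷ 18.015 g/mol = 0.029131 mol
C and H together account for 0.30938 g — essentially the entire 0.3093 g sample — so the compound contains no oxygen.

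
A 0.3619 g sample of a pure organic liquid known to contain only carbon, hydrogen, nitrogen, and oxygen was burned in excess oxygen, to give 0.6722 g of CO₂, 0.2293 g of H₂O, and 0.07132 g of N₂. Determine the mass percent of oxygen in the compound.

22.51%

mol C = 0.6722 g CO₂ ÷ 44.009 g/mol = 0.015274 mol
mol H = 2 × 0.2293 g H₂O ÷ 18.015 g/mol = 0.025457 mol
mol N = 2 × 0.07132 g N₂ ÷ 28.014 g/mol = 0.0050917 mol
mass O = 0.3619 − (0.18346 + 0.025660 + 0.071320) = 0.081462 g → mol O = 0.081462 ÷ 15.999 = 0.0050917 mol
mass % O = 0.081462 g ÷ 0.3619 g × 100%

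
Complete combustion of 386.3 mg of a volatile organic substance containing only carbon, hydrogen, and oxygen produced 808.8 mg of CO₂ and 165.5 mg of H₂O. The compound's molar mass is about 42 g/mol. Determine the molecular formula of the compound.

mol C = 0.8088 g CO₂ ÷ 44.009 g/mol = 0.018378 mol
mol H = 2 × 0.1655 g H₂O ÷ 18.015 g/mol = 0.018374 mol
mass O = 0.3863 − (0.22074 + 0.018521) = 0.14704 g → mol O = 0.14704 ÷ 15.999 = 0.0091906 mol
Divide by the smallest (0.0091906 mol): C 2.000, H 1.999, O 1.000
Empirical formula: C2H2O
Empirical-formula mass = 42.04 g/mol; 42 ÷ 42.04 ≈ 1, so the molecular formula is C2H2O.

C2H2O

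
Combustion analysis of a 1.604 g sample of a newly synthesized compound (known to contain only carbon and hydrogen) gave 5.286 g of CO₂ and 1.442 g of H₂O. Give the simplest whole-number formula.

C3H4

mol C = 5.286 g CO₂ ÷ 44.009 g/mol = 0.12011 mol
mol H = 2 × 1.442 g H₂O ÷ 18.015 g/mol = 0.16009 mol
Divide by the smallest (0.12011 mol): C 1.000, H 1.333
Multiplying each by 3 gives whole numbers: C 3.00, H 4.00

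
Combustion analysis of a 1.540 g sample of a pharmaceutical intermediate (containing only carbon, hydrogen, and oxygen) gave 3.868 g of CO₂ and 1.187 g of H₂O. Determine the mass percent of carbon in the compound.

mol C = 3.868 g CO₂ ÷ 44.009 g/mol = 0.087891 mol
mol H = 2 × 1.187 g H₂O ÷ 18.015 g/mol = 0.13178 mol
mass O = 1.540 − (1.0557 + 0.13283) = 0.35151 g → mol O = 0.35151 ÷ 15.999 = 0.021971 mol
mass % C = 1.0557 g ÷ 1.540 g × 100%

68.55%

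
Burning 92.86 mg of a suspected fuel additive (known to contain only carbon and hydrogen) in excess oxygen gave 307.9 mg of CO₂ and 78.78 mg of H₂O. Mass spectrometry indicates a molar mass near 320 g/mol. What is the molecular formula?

mol C = 0.3079 g CO₂ ÷ 44.009 g/mol = 0.0069963 mol
mol H = 2 × 0.07878 g H₂O ÷ 18.015 g/mol = 0.0087460 mol
Divide by the smallest (0.0069963 mol): C 1.000, H 1.250
Multiplying each by 4 gives whole numbers: C 4.00, H 5.00
Empirical formula: C4H5
Empirical-formula mass = 53.08 g/mol; 320 ÷ 53.08 ≈ 6, so the molecular formula is C24H30.

C24H30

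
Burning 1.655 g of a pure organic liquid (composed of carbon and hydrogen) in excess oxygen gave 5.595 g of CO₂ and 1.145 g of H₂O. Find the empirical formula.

CH

mol C = 5.595 g CO₂ ÷ 44.009 g/mol = 0.12713 mol
mol H = 2 × 1.145 g H₂O ÷ 18.015 g/mol = 0.12712 mol
Divide by the smallest (0.12712 mol): C 1.000, H 1.000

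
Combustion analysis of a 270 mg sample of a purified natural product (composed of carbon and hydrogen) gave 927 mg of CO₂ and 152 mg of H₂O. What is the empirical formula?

mol C = 0.927 g CO₂ ÷ 44.009 g/mol = 0.02106 mol
mol H = 2 × 0.152 g H₂O ÷ 18.015 g/mol = 0.01687 mol
Divide by the smallest (0.01687 mol): C 1.248, H 1.000
Multiplying each by 4 gives whole numbers: C 4.99, H 4.00

C5H4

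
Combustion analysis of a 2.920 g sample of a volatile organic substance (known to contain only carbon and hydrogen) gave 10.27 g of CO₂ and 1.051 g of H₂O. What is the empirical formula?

C2H

mol C = 10.27 g CO₂ ÷ 44.009 g/mol = 0.23336 mol
mol H = 2 × 1.051 g H₂O ÷ 18.015 g/mol = 0.11668 mol
Divide by the smallest (0.11668 mol): C 2.000, H 1.000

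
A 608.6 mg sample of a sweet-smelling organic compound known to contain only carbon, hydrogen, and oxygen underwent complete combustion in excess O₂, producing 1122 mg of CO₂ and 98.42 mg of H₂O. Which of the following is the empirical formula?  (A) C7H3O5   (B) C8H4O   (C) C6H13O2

(A) C7H3O5

mol C = 1.122 g CO₂ ÷ 44.009 g/mol = 0.025495 mol
mol H = 2 × 0.09842 g H₂O ÷ 18.015 g/mol = 0.010926 mol
mass O = 0.6086 − (0.30622 + 0.011014) = 0.29137 g → mol O = 0.29137 ÷ 15.999 = 0.018212 mol
Divide by the smallest (0.010926 mol): C 2.333, H 1.000, O 1.667
Multiplying each by 3 gives whole numbers: C 7.00, H 3.00, O 5.00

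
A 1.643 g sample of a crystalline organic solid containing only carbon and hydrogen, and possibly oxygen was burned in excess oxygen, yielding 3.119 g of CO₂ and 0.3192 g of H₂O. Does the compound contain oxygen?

mol C = 3.119 g CO₂ ÷ 44.009 g/mol = 0.070872 mol
mol H = 2 × 0.3192 g H₂O ÷ 18.015 g/mol = 0.035437 mol
C and H account for only 0.88696 g of the 1.643 g sample; the remaining 0.75604 g must be oxygen.

yes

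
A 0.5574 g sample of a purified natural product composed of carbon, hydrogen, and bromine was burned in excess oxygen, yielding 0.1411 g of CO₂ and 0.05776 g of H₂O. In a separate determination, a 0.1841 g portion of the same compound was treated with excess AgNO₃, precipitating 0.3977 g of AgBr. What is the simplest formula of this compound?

mol C = 0.1411 g CO₂ ÷ 44.009 g/mol = 0.0032062 mol
mol H = 2 × 0.05776 g H₂O ÷ 18.015 g/mol = 0.0064124 mol
From the AgBr data: mol Br per gram of compound = (0.3977 ÷ 187.772) ÷ 0.1841 = 0.011505 mol/g, so in the 0.5574 g combustion sample mol Br = 0.0064127 mol
Divide by the smallest (0.0032062 mol): C 1.000, H 2.000, Br 2.000

CH2Br2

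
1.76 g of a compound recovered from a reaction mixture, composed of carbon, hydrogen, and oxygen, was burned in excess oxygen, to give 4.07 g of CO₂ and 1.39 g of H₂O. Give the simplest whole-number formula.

mol C = 4.07 g CO₂ ÷ 44.009 g/mol = 0.09248 mol
mol H = 2 × 1.39 g H₂O ÷ 18.015 g/mol = 0.1543 mol
mass O = 1.76 − (1.111 + 0.1556) = 0.4937 g → mol O = 0.4937 ÷ 15.999 = 0.03086 mol
Divide by the smallest (0.03086 mol): C 2.997, H 5.001, O 1.000

C3H5O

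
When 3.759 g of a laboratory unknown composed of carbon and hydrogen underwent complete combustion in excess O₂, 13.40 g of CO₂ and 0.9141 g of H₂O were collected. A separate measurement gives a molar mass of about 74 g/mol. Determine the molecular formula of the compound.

C6H2

mol C = 13.40 g CO₂ ÷ 44.009 g/mol = 0.30448 mol
mol H = 2 × 0.9141 g H₂O ÷ 18.015 g/mol = 0.10148 mol
Divide by the smallest (0.10148 mol): C 3.000, H 1.000
Empirical formula: C3H
Empirical-formula mass = 37.04 g/mol; 74 ÷ 37.04 ≈ 2, so the molecular formula is C6H2.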